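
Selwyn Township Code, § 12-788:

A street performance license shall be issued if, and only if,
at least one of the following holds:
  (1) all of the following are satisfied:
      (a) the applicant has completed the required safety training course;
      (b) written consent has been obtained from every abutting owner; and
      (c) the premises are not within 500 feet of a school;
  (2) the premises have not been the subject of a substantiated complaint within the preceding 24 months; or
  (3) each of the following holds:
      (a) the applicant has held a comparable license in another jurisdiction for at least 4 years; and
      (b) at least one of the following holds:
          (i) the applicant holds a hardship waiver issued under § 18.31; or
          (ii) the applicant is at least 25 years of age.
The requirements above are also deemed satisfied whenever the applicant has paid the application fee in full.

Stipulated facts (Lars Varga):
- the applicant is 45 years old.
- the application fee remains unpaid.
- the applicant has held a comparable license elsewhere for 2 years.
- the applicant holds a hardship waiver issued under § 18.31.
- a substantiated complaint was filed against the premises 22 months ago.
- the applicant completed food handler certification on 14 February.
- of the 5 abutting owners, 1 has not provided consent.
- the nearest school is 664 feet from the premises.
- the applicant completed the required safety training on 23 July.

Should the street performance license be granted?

(a) safety training — satisfied.
(b) all abutters consent — not met.
(c) ≥500 ft from school — holds.
(1) = T AND F AND T = false.
(2) no complaint in 24 mo. — not met.
(a) prior license ≥ 4 yr — fails.
(i) hardship waiver — holds.
(ii) age ≥ 25 — holds.
(b): T OR T → true.
So (3) is not satisfied (F AND T).
So Overall is not satisfied (F OR F OR F).
Exception (fee paid) — not satisfied.
Result: main false OR exception false → false.

No — denied.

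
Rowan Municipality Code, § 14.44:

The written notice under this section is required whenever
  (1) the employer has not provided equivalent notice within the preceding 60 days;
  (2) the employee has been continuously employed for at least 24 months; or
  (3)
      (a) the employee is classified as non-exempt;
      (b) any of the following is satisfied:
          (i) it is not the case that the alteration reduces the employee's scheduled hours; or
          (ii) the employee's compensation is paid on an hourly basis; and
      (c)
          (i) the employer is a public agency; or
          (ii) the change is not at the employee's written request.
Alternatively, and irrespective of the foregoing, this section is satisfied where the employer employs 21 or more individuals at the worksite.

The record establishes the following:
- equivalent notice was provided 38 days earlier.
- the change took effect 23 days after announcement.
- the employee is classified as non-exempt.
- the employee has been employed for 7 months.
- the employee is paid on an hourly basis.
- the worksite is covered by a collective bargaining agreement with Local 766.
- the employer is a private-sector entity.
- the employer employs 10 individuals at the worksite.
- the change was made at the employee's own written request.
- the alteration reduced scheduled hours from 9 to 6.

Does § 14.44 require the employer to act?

No — not required.

(1) no recent notice — not met.
(2) tenure ≥ 24 mo. — not met.
(a) non-exempt — satisfied.
(i) not (hours reduced) — fails.
(ii) hourly-paid — met.
(b) = F OR T = true.
(i) public agency — not met.
(ii) not employee-requested — not satisfied.
(c) = F OR F = false.
(3): T AND T AND F → false.
So Overall is not satisfied (F OR F OR F).
Exception (≥ 21 at site) — not satisfied.
Result: main false OR exception false → false.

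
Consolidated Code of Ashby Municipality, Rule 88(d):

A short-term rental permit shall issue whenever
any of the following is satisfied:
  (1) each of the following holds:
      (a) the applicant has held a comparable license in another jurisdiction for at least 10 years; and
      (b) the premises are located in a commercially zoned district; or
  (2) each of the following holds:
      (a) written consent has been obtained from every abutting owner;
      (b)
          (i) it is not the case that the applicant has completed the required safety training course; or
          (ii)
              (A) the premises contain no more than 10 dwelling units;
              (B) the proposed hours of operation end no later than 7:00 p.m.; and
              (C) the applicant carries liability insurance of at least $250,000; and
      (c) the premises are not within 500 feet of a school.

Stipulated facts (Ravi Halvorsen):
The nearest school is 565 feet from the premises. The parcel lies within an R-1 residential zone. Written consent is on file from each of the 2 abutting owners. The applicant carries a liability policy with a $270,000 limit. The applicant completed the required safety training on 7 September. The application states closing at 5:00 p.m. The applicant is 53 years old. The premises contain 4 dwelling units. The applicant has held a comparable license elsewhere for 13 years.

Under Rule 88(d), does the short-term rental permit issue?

Yes — granted.

(a) prior license ≥ 10 yr — satisfied.
(b) commercially zoned — not met.
So (1) is not satisfied (T AND F).
(a) all abutters consent — met.
(i) not (safety training) — not met.
(A) ≤ 10 units — met.
(B) closes by 7 p.m. — satisfied.
(C) insurance ≥ $250,000 — satisfied.
So (ii) is satisfied (T AND T AND T).
(b) = F OR T = true.
(c) ≥500 ft from school — holds.
(2) = T AND T AND T = true.
Overall = F OR T = true.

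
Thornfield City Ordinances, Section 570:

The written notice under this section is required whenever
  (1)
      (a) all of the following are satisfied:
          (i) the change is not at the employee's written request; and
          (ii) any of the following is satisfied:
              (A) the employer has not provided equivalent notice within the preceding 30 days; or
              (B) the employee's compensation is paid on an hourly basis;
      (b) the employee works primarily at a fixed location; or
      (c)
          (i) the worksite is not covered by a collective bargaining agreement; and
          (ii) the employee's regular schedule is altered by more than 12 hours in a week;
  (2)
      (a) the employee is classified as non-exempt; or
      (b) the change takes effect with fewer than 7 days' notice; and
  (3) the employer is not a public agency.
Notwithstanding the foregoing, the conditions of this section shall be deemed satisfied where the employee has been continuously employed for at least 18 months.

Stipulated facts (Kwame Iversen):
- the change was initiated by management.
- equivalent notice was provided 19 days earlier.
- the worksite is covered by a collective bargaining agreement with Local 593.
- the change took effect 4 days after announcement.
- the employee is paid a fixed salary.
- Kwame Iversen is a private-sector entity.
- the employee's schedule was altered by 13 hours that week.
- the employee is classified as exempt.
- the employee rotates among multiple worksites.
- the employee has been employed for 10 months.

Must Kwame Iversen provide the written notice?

(i) not employee-requested — holds.
(A) no recent notice — fails.
(B) hourly-paid — not met.
(ii): F OR F → false.
So (a) is not satisfied (T AND F).
(b) fixed location — not satisfied.
(i) no CBA — not met.
(ii) schedule shift > 12h — holds.
So (c) is not satisfied (F AND T).
(1): F OR F OR F → false.
(a) non-exempt — not met.
(b) < 7 days' notice — holds.
So (2) is satisfied (F OR T).
(3) not (public agency) — satisfied.
So Overall is not satisfied (F AND T AND T).
Exception (tenure ≥ 18 mo.) — not satisfied.
Result: main false OR exception false → false.

No — not required.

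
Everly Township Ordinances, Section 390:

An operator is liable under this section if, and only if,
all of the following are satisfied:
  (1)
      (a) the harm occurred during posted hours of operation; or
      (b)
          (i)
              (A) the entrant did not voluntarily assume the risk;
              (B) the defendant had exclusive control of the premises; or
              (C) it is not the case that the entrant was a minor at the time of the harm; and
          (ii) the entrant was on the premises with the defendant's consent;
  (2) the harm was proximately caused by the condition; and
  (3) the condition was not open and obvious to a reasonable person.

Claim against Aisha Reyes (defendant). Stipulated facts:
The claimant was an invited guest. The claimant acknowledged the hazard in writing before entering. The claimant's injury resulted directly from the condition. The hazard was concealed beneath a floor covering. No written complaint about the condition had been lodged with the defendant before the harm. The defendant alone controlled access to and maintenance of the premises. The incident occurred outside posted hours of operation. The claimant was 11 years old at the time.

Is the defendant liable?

(a) during posted hours — not met.
(A) no assumed risk — not satisfied.
(B) exclusive control — satisfied.
(C) not (entrant a minor) — not satisfied.
So (i) is satisfied (F OR T OR F).
(ii) consent to enter — holds.
(b): T AND T → true.
So (1) is satisfied (F OR T).
(2) proximate cause — holds.
(3) not open/obvious — satisfied.
Overall = T AND T AND T = true.

Yes — liable.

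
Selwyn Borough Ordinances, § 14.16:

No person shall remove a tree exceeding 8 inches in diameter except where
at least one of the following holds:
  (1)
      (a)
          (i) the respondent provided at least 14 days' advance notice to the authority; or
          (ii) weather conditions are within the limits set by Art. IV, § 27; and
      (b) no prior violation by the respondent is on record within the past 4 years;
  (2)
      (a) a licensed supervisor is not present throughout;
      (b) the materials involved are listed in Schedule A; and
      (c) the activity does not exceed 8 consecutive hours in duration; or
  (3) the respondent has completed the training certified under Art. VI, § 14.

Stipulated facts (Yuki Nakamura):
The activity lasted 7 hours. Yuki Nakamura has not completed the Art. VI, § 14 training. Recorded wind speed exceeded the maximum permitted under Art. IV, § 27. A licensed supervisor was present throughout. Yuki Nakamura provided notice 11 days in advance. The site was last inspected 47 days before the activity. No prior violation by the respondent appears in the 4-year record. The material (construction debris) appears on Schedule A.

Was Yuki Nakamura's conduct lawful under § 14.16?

(i) ≥14 days' notice — not satisfied.
(ii) weather ok — not met.
So (a) is not satisfied (F OR F).
(b) no prior violation — satisfied.
(1) = F AND T = false.
(a) not (supervisor present) — fails.
(b) Schedule A material — satisfied.
(c) ≤ 8 hrs duration — met.
(2) = F AND T AND T = false.
(3) training certified — not satisfied.
Overall = F OR F OR F = false.

No — unlawful.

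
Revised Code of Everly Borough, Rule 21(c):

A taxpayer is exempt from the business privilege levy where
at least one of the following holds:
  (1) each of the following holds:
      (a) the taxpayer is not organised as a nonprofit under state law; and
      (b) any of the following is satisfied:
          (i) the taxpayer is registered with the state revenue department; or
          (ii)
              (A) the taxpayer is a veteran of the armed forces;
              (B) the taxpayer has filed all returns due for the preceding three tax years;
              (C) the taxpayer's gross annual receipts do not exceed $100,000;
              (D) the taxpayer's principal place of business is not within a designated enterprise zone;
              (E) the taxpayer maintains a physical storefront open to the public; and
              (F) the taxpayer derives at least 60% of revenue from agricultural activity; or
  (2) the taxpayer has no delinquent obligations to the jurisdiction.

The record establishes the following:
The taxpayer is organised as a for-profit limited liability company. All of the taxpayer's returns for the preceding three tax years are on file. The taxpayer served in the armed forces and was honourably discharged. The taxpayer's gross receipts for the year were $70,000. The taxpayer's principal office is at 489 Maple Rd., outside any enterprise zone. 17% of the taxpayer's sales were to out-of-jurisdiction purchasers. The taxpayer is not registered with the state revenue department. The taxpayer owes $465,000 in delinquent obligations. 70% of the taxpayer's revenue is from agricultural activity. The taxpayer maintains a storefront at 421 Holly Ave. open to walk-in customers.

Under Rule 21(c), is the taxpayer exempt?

(a) not (nonprofit) — met.
(i) state-registered — not satisfied.
(A) veteran — holds.
(B) returns current — satisfied.
(C) receipts ≤ $100,000 — holds.
(D) not (in enterprise zone) — satisfied.
(E) has storefront — met.
(F) ≥60% agricultural — satisfied.
(ii) = T AND T AND T AND T AND T AND T = true.
So (b) is satisfied (F OR T).
(1) = T AND T = true.
(2) no delinquency — fails.
Overall = T OR F = true.

Yes — exempt.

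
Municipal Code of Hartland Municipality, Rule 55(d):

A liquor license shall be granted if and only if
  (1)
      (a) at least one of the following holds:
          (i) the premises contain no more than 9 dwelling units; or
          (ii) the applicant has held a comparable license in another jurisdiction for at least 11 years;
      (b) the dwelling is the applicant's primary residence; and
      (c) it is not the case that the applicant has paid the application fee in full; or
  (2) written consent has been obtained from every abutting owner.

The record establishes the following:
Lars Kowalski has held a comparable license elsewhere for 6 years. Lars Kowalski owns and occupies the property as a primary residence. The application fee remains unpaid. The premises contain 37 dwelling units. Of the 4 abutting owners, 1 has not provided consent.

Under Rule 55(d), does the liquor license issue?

(i) ≤ 9 units — fails.
(ii) prior license ≥ 11 yr — not met.
(a): F OR F → false.
(b) primary residence — met.
(c) not (fee paid) — met.
(1) = F AND T AND T = false.
(2) all abutters consent — not satisfied.
Overall = F OR F = false.

No — denied.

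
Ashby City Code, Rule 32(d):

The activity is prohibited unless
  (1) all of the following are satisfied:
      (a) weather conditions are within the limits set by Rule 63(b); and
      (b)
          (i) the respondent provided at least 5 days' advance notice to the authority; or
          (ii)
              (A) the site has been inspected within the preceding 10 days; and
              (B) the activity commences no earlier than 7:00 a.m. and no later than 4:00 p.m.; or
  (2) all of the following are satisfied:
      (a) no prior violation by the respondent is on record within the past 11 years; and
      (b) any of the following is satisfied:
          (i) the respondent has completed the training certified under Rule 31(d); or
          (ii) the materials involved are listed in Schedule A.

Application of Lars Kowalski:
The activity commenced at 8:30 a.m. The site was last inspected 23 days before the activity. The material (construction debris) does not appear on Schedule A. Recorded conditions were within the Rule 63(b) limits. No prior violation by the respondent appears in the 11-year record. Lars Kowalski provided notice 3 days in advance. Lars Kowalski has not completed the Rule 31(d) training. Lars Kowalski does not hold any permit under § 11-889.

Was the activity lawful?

No — unlawful.

(a) weather ok — satisfied.
(i) ≥5 days' notice — not satisfied.
(A) site inspected — not met.
(B) start within hours — met.
(ii) = F AND T = false.
(b): F OR F → false.
(1) = T AND F = false.
(a) no prior violation — met.
(i) training certified — not met.
(ii) Schedule A material — not met.
So (b) is not satisfied (F OR F).
(2): T AND F → false.
So Overall is not satisfied (F OR F).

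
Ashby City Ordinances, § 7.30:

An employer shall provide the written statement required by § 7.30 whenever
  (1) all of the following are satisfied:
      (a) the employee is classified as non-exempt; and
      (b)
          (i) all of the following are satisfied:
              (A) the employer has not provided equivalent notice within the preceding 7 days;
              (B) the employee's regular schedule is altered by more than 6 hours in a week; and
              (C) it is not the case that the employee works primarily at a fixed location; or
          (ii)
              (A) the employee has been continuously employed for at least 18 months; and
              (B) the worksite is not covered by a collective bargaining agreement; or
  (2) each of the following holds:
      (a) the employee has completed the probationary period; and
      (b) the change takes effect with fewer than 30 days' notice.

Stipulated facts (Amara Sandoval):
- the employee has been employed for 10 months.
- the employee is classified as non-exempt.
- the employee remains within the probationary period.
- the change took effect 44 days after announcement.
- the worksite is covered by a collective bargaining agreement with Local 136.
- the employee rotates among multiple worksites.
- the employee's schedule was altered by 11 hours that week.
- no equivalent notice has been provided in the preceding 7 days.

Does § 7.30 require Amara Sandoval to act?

Yes — required.

(a) non-exempt — met.
(A) no recent notice — holds.
(B) schedule shift > 6h — satisfied.
(C) not (fixed location) — holds.
(i) = T AND T AND T = true.
(A) tenure ≥ 18 mo. — not met.
(B) no CBA — not met.
(ii): F AND F → false.
(b) = T OR F = true.
So (1) is satisfied (T AND T).
(a) past probation — fails.
(b) < 30 days' notice — fails.
(2): F AND F → false.
So Overall is satisfied (T OR F).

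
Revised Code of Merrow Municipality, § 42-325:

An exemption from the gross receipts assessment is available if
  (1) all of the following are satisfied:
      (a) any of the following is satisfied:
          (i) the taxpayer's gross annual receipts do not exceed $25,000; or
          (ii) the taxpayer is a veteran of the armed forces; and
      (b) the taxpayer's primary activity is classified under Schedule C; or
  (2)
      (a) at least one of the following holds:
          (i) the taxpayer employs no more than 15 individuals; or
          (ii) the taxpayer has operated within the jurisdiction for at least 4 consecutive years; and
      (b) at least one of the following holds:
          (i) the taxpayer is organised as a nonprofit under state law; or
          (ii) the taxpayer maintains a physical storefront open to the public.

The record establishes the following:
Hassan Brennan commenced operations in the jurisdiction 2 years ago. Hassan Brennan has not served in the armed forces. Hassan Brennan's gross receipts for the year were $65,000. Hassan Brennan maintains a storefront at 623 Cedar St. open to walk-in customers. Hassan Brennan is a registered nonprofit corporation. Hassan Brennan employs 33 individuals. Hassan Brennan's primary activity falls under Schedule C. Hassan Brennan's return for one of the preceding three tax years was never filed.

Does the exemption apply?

(i) receipts ≤ $25,000 — fails.
(ii) veteran — fails.
(a) = F OR F = false.
(b) Schedule C activity — holds.
(1): F AND T → false.
(i) ≤ 15 employees — fails.
(ii) ≥ 4 yrs in jurisdiction — not met.
(a) = F OR F = false.
(i) nonprofit — holds.
(ii) has storefront — satisfied.
(b) = T OR T = true.
So (2) is not satisfied (F AND T).
Overall: F OR F → false.

No — not exempt.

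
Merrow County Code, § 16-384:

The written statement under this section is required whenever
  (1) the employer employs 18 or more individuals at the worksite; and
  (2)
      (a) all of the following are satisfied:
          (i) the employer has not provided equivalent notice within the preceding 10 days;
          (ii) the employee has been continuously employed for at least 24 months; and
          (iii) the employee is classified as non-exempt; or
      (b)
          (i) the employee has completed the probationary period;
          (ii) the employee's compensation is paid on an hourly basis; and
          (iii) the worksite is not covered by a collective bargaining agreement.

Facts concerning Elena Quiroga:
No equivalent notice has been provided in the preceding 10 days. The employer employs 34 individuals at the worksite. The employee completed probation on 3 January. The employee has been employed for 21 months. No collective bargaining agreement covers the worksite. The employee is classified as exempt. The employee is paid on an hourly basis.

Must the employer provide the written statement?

Yes — required.

(1) ≥ 18 at site — holds.
(i) no recent notice — holds.
(ii) tenure ≥ 24 mo. — not met.
(iii) non-exempt — not met.
(a) = T AND F AND F = false.
(i) past probation — holds.
(ii) hourly-paid — satisfied.
(iii) no CBA — met.
(b): T AND T AND T → true.
(2): F OR T → true.
So Overall is satisfied (T AND T).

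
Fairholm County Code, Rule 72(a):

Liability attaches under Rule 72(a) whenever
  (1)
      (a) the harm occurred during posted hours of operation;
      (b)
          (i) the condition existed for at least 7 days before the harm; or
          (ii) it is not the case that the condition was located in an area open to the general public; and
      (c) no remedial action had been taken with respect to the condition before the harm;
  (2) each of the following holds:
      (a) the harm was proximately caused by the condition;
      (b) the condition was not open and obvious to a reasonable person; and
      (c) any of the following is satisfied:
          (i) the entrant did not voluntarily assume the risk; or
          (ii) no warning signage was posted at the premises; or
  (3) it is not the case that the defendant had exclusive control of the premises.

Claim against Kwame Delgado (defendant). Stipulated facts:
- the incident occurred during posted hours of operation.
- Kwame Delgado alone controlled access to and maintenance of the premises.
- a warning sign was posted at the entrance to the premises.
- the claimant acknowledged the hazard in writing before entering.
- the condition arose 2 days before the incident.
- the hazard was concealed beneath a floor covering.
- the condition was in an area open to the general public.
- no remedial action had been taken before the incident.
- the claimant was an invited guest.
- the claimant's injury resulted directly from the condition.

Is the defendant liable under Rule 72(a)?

(a) during posted hours — holds.
(i) condition ≥7 days old — not satisfied.
(ii) not (public area) — not satisfied.
(b): F OR F → false.
(c) no remedial action — holds.
(1): T AND F AND T → false.
(a) proximate cause — holds.
(b) not open/obvious — satisfied.
(i) no assumed risk — not satisfied.
(ii) no signage posted — not met.
So (c) is not satisfied (F OR F).
(2): T AND T AND F → false.
(3) not (exclusive control) — not satisfied.
So Overall is not satisfied (F OR F OR F).

No — not liable.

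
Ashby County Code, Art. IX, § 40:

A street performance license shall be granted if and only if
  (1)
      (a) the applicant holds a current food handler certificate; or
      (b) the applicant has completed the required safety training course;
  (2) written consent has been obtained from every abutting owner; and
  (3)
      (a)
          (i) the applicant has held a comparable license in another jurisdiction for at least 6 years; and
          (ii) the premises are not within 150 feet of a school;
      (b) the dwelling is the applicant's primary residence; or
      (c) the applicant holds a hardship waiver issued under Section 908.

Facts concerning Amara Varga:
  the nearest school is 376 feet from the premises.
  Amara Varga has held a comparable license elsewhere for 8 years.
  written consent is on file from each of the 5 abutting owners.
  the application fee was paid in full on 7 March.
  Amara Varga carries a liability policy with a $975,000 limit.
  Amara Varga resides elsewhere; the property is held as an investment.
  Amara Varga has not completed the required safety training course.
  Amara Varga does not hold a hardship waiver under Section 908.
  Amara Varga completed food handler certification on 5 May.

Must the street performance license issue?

(a) food handler cert. — holds.
(b) safety training — fails.
(1) = T OR F = true.
(2) all abutters consent — holds.
(i) prior license ≥ 6 yr — holds.
(ii) ≥150 ft from school — holds.
So (a) is satisfied (T AND T).
(b) primary residence — not satisfied.
(c) hardship waiver — not met.
(3): T OR F OR F → true.
So Overall is satisfied (T AND T AND T).

Yes — granted.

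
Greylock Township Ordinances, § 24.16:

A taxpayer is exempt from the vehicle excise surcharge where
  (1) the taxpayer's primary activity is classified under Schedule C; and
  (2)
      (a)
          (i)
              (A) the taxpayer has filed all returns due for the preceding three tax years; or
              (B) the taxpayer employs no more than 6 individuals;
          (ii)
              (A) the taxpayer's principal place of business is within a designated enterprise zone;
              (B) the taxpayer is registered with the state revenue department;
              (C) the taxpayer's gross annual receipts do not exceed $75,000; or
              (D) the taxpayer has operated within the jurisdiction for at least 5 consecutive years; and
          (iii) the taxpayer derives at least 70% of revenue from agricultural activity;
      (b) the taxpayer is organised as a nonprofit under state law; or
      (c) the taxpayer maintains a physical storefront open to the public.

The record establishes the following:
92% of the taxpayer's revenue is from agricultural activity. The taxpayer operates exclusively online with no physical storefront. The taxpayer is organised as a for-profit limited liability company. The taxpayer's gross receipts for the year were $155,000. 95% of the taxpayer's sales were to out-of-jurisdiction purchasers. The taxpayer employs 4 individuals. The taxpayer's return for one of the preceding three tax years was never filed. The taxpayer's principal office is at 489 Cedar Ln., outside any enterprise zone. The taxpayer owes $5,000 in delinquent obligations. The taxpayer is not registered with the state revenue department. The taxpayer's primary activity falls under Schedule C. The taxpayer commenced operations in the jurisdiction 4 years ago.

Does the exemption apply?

No — not exempt.

(1) Schedule C activity — satisfied.
(A) returns current — fails.
(B) ≤ 6 employees — holds.
(i) = F OR T = true.
(A) in enterprise zone — not met.
(B) state-registered — not met.
(C) receipts ≤ $75,000 — not met.
(D) ≥ 5 yrs in jurisdiction — not met.
(ii) = F OR F OR F OR F = false.
(iii) ≥70% agricultural — satisfied.
(a): T AND F AND T → false.
(b) nonprofit — not satisfied.
(c) has storefront — not satisfied.
(2) = F OR F OR F = false.
Overall = T AND F = false.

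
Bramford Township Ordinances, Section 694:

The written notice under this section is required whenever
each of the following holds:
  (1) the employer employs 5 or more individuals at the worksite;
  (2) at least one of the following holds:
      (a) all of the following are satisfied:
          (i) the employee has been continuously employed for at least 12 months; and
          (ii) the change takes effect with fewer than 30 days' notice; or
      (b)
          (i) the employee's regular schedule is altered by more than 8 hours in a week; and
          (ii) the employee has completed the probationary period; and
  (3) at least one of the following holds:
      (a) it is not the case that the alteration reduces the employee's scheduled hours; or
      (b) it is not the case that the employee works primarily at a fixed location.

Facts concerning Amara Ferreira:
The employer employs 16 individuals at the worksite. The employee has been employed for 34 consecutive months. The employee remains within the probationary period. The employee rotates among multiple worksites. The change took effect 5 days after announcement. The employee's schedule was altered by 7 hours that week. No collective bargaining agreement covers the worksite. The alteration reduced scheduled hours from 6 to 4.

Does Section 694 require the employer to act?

(1) ≥ 5 at site — holds.
(i) tenure ≥ 12 mo. — met.
(ii) < 30 days' notice — holds.
(a): T AND T → true.
(i) schedule shift > 8h — fails.
(ii) past probation — fails.
(b) = F AND F = false.
So (2) is satisfied (T OR F).
(a) not (hours reduced) — not satisfied.
(b) not (fixed location) — satisfied.
So (3) is satisfied (F OR T).
Overall: T AND T AND T → true.

Yes — required.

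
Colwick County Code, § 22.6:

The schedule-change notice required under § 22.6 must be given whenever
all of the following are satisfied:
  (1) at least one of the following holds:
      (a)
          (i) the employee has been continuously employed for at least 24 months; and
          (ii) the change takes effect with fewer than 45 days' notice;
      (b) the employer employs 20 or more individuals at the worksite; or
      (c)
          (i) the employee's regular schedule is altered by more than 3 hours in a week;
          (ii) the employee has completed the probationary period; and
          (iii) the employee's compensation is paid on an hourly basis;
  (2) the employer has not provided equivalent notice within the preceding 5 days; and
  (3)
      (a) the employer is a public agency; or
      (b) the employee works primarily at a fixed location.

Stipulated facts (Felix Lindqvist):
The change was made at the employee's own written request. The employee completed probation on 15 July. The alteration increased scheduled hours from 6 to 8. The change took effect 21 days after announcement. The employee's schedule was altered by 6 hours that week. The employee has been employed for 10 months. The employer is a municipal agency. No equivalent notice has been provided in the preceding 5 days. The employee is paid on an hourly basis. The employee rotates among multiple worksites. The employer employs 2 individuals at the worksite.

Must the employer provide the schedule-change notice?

Yes — required.

(i) tenure ≥ 24 mo. — not satisfied.
(ii) < 45 days' notice — satisfied.
So (a) is not satisfied (F AND T).
(b) ≥ 20 at site — not satisfied.
(i) schedule shift > 3h — holds.
(ii) past probation — holds.
(iii) hourly-paid — holds.
(c): T AND T AND T → true.
(1) = F OR F OR T = true.
(2) no recent notice — holds.
(a) public agency — satisfied.
(b) fixed location — not satisfied.
(3) = T OR F = true.
Overall = T AND T AND T = true.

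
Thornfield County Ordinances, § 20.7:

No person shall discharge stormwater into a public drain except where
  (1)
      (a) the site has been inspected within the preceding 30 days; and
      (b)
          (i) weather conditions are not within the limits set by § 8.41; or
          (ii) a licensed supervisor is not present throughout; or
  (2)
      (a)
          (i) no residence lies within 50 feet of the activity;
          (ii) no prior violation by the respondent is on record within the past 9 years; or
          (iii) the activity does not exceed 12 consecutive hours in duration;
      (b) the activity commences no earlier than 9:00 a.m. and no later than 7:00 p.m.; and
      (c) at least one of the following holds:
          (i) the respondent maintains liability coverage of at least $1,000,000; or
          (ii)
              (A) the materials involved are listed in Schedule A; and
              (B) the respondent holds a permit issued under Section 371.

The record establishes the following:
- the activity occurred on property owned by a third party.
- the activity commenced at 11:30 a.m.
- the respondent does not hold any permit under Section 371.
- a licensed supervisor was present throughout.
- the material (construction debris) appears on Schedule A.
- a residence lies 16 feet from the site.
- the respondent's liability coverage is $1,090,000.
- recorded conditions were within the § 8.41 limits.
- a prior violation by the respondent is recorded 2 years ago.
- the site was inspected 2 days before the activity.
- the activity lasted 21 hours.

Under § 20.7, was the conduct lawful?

(a) site inspected — met.
(i) not (weather ok) — not met.
(ii) not (supervisor present) — not satisfied.
(b): F OR F → false.
(1): T AND F → false.
(i) no residence in 50 ft — not satisfied.
(ii) no prior violation — fails.
(iii) ≤ 12 hrs duration — not met.
(a) = F OR F OR F = false.
(b) start within hours — met.
(i) coverage ≥ $1,000,000 — holds.
(A) Schedule A material — satisfied.
(B) holds permit — not met.
So (ii) is not satisfied (T AND F).
So (c) is satisfied (T OR F).
(2) = F AND T AND T = false.
Overall: F OR F → false.

No — unlawful.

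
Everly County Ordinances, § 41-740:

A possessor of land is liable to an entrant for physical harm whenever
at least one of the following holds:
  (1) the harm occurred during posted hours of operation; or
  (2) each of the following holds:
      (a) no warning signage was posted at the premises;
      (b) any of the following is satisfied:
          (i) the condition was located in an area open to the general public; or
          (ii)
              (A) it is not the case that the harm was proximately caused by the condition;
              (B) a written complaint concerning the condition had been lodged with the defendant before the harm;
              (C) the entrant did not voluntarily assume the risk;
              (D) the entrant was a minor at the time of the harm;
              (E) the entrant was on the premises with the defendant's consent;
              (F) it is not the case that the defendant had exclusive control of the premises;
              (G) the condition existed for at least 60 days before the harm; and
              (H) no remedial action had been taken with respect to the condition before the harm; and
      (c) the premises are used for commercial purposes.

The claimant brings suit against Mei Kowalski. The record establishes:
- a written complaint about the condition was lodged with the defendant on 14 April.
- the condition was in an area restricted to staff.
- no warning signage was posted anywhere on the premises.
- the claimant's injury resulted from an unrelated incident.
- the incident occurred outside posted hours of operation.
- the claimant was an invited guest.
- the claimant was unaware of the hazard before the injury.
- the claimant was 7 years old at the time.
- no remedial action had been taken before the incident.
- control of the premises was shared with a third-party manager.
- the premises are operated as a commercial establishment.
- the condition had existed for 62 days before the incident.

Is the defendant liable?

Yes — liable.

(1) during posted hours — fails.
(a) no signage posted — holds.
(i) public area — not satisfied.
(A) not (proximate cause) — holds.
(B) complaint lodged — holds.
(C) no assumed risk — satisfied.
(D) entrant a minor — holds.
(E) consent to enter — satisfied.
(F) not (exclusive control) — satisfied.
(G) condition ≥60 days old — holds.
(H) no remedial action — satisfied.
So (ii) is satisfied (T AND T AND T AND T AND T AND T AND T AND T).
So (b) is satisfied (F OR T).
(c) commercial use — holds.
(2): T AND T AND T → true.
Overall: F OR T → true.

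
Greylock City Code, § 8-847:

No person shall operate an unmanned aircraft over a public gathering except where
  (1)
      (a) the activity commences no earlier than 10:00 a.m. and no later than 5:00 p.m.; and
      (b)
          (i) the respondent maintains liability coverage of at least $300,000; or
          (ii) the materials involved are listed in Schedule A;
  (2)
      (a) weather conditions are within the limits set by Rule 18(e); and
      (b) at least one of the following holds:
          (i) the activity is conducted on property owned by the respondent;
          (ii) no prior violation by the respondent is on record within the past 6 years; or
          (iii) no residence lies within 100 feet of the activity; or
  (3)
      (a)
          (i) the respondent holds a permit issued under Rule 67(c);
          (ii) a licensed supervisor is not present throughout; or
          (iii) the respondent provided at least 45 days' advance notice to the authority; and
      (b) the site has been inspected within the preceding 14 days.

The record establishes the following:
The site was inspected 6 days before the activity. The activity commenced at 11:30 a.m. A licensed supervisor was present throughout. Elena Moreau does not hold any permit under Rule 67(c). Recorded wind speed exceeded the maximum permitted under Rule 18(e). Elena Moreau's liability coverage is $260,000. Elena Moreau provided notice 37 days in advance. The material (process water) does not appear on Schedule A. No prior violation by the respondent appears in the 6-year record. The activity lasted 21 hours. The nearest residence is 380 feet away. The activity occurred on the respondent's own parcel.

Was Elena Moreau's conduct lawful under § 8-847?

No — unlawful.

(a) start within hours — met.
(i) coverage ≥ $300,000 — not satisfied.
(ii) Schedule A material — fails.
So (b) is not satisfied (F OR F).
So (1) is not satisfied (T AND F).
(a) weather ok — fails.
(i) own property — holds.
(ii) no prior violation — holds.
(iii) no residence in 100 ft — holds.
(b): T OR T OR T → true.
(2): F AND T → false.
(i) holds permit — not satisfied.
(ii) not (supervisor present) — not satisfied.
(iii) ≥45 days' notice — fails.
(a) = F OR F OR F = false.
(b) site inspected — met.
(3): F AND T → false.
Overall = F OR F OR F = false.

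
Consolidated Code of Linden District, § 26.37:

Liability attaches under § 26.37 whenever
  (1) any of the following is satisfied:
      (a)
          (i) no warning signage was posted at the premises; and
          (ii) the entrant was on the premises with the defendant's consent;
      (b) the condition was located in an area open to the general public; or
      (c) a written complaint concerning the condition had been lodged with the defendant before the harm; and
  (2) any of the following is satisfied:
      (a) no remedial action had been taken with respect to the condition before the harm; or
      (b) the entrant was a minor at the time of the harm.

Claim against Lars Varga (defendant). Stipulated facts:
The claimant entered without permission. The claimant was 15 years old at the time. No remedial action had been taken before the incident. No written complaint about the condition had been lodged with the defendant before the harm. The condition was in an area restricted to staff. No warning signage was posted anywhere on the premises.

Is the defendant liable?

No — not liable.

(i) no signage posted — met.
(ii) consent to enter — not satisfied.
So (a) is not satisfied (T AND F).
(b) public area — fails.
(c) complaint lodged — not satisfied.
So (1) is not satisfied (F OR F OR F).
(a) no remedial action — met.
(b) entrant a minor — satisfied.
(2) = T OR T = true.
So Overall is not satisfied (F AND T).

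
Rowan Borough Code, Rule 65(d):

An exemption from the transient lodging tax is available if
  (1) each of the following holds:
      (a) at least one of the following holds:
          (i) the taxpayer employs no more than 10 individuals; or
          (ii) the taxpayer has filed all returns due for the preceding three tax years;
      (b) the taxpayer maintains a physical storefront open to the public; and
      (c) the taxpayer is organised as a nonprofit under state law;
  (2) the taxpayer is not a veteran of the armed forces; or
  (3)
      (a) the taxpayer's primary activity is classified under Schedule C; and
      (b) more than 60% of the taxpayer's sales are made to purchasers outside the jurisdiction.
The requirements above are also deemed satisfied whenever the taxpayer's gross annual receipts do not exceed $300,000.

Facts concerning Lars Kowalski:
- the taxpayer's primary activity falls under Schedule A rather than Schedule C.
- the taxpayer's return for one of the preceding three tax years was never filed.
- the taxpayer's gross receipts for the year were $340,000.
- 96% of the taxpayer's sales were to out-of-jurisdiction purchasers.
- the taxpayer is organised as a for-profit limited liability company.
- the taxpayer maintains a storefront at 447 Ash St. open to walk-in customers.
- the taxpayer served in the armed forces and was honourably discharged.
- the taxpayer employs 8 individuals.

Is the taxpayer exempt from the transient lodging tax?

(i) ≤ 10 employees — holds.
(ii) returns current — not met.
So (a) is satisfied (T OR F).
(b) has storefront — satisfied.
(c) nonprofit — not met.
So (1) is not satisfied (T AND T AND F).
(2) not (veteran) — not met.
(a) Schedule C activity — not satisfied.
(b) >60% out-of-jur. sales — holds.
(3): F AND T → false.
Overall = F OR F OR F = false.
Exception (receipts ≤ $300,000) — not satisfied.
Result: main false OR exception false → false.

No — not exempt.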